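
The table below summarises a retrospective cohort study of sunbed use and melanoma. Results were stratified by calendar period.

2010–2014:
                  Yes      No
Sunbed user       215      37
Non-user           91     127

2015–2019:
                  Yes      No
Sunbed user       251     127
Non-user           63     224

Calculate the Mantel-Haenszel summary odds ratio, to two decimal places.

OR_MH = Σ(aᵢdᵢ/nᵢ) / Σ(bᵢcᵢ/nᵢ), where nᵢ is the stratum total.
Stratum 1 (2010–2014): n = 470; a·d/n = 215·127/470 = 58.0957; b·c/n = 37·91/470 = 7.1638
Stratum 2 (2015–2019): n = 665; a·d/n = 251·224/665 = 84.5474; b·c/n = 127·63/665 = 12.0316
OR_MH = (58.0957 + 84.5474) / (7.1638 + 12.0316) = 142.6431 / 19.1954 = 7.43111

7.43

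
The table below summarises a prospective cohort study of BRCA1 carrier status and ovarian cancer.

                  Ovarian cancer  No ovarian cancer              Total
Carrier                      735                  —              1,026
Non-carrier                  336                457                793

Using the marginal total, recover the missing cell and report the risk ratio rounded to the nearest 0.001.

The missing cell is in the exposed row: 1026 − 735 = 291.
So a = 735, b = 291, c = 336, d = 457.
RR = [a/(a+b)] / [c/(c+d)] = (735/1026) / (336/793) = 0.71637/0.42371 = 1.69073

1.691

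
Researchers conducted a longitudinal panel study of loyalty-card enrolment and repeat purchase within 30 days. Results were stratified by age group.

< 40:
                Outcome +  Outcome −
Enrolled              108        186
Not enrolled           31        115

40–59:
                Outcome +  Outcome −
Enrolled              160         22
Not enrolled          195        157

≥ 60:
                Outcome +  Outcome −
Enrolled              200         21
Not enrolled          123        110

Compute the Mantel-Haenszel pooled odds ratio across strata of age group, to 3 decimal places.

4.612

OR_MH = Σ(aᵢdᵢ/nᵢ) / Σ(bᵢcᵢ/nᵢ), where nᵢ is the stratum total.
Stratum 1 (< 40): n = 440; a·d/n = 108·115/440 = 28.2273; b·c/n = 186·31/440 = 13.1045
Stratum 2 (40–59): n = 534; a·d/n = 160·157/534 = 47.0412; b·c/n = 22·195/534 = 8.0337
Stratum 3 (≥ 60): n = 454; a·d/n = 200·110/454 = 48.4581; b·c/n = 21·123/454 = 5.6894
OR_MH = (28.2273 + 47.0412 + 48.4581) / (13.1045 + 8.0337 + 5.6894) = 123.7266 / 26.8277 = 4.61190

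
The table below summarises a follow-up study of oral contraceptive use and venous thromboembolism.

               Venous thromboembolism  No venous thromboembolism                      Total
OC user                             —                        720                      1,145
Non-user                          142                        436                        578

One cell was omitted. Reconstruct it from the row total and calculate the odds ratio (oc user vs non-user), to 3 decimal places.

The missing cell is in the exposed row: 1145 − 720 = 425.
So a = 425, b = 720, c = 142, d = 436.
OR = (a·d)/(b·c) = (425 × 436) / (720 × 142) = 185300 / 102240 = 1.81240

1.812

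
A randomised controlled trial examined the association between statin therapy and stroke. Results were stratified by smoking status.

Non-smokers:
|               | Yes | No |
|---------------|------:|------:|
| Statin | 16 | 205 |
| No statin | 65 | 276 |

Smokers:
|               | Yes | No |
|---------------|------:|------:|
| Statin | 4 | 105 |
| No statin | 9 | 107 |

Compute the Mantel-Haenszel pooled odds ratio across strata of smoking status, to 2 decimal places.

OR_MH = Σ(aᵢdᵢ/nᵢ) / Σ(bᵢcᵢ/nᵢ), where nᵢ is the stratum total.
Stratum 1 (Non-smokers): n = 562; a·d/n = 16·276/562 = 7.8577; b·c/n = 205·65/562 = 23.7100
Stratum 2 (Smokers): n = 225; a·d/n = 4·107/225 = 1.9022; b·c/n = 105·9/225 = 4.2000
OR_MH = (7.8577 + 1.9022) / (23.7100 + 4.2000) = 9.7599 / 27.9100 = 0.34969

0.35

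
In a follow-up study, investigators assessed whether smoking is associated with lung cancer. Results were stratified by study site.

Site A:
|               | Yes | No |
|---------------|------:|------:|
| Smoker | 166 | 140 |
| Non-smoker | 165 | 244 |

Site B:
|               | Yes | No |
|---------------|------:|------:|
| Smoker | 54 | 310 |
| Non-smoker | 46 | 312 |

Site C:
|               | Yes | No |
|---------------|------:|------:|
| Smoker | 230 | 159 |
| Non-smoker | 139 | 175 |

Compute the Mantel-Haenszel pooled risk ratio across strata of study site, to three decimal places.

1.315

RR_MH = Σ(aᵢ·n₀ᵢ/nᵢ) / Σ(cᵢ·n₁ᵢ/nᵢ), with n₁ᵢ = aᵢ+bᵢ (exposed), n₀ᵢ = cᵢ+dᵢ (unexposed), nᵢ = n₁ᵢ+n₀ᵢ.
Stratum 1 (Site A): n₁ = 306, n₀ = 409, n = 715; a·n₀/n = 166·409/715 = 94.9566; c·n₁/n = 165·306/715 = 70.6154
Stratum 2 (Site B): n₁ = 364, n₀ = 358, n = 722; a·n₀/n = 54·358/722 = 26.7756; c·n₁/n = 46·364/722 = 23.1911
Stratum 3 (Site C): n₁ = 389, n₀ = 314, n = 703; a·n₀/n = 230·314/703 = 102.7312; c·n₁/n = 139·389/703 = 76.9147
RR_MH = (94.9566 + 26.7756 + 102.7312) / (70.6154 + 23.1911 + 76.9147) = 224.4634 / 170.7212 = 1.31480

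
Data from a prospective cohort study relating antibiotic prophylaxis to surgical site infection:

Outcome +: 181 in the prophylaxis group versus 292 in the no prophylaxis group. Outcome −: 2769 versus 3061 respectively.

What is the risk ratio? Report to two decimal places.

From the description: a = 181, b = 2769, c = 292, d = 3061.
Risk in exposed = 181/2950 = 0.06136; risk in unexposed = 292/3353 = 0.08709.
RR = 0.06136 / 0.08709 = 0.70454
The risk is 30% lower among the exposed than among the unexposed.

0.70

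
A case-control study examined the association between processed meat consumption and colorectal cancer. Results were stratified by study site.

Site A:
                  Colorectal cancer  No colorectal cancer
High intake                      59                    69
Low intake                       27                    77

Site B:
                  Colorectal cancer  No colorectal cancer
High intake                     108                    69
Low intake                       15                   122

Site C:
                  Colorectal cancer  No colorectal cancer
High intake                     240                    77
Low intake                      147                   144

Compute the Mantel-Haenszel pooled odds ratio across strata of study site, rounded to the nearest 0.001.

3.954

OR_MH = Σ(aᵢdᵢ/nᵢ) / Σ(bᵢcᵢ/nᵢ), where nᵢ is the stratum total.
Stratum 1 (Site A): n = 232; a·d/n = 59·77/232 = 19.5819; b·c/n = 69·27/232 = 8.0302
Stratum 2 (Site B): n = 314; a·d/n = 108·122/314 = 41.9618; b·c/n = 69·15/314 = 3.2962
Stratum 3 (Site C): n = 608; a·d/n = 240·144/608 = 56.8421; b·c/n = 77·147/608 = 18.6168
OR_MH = (19.5819 + 41.9618 + 56.8421) / (8.0302 + 3.2962 + 18.6168) = 118.3858 / 29.9431 = 3.95369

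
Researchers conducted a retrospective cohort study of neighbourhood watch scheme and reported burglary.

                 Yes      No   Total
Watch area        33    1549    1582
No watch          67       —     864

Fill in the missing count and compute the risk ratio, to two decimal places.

The missing cell is in the unexposed row: 864 − 67 = 797.
So a = 33, b = 1549, c = 67, d = 797.
RR = [a/(a+b)] / [c/(c+d)] = (33/1582) / (67/864) = 0.02086/0.07755 = 0.26900

0.27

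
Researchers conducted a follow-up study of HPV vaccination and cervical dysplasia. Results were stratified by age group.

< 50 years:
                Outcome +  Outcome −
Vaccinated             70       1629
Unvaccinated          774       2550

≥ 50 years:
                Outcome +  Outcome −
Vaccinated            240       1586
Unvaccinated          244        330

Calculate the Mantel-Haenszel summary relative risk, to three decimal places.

0.232

RR_MH = Σ(aᵢ·n₀ᵢ/nᵢ) / Σ(cᵢ·n₁ᵢ/nᵢ), with n₁ᵢ = aᵢ+bᵢ (exposed), n₀ᵢ = cᵢ+dᵢ (unexposed), nᵢ = n₁ᵢ+n₀ᵢ.
Stratum 1 (< 50 years): n₁ = 1699, n₀ = 3324, n = 5023; a·n₀/n = 70·3324/5023 = 46.3229; c·n₁/n = 774·1699/5023 = 261.8009
Stratum 2 (≥ 50 years): n₁ = 1826, n₀ = 574, n = 2400; a·n₀/n = 240·574/2400 = 57.4000; c·n₁/n = 244·1826/2400 = 185.6433
RR_MH = (46.3229 + 57.4000) / (261.8009 + 185.6433) = 103.7229 / 447.4442 = 0.23181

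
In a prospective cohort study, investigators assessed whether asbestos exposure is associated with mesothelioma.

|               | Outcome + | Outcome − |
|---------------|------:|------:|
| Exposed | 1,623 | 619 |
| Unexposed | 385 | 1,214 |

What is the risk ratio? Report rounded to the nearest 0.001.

Cells: a = 1623, b = 619, c = 385, d = 1214.
Risk in exposed = 1623/2242 = 0.72391; risk in unexposed = 385/1599 = 0.24078.
RR = 0.72391 / 0.24078 = 3.00657
The risk among the exposed is 3.01 times that among the unexposed.

3.007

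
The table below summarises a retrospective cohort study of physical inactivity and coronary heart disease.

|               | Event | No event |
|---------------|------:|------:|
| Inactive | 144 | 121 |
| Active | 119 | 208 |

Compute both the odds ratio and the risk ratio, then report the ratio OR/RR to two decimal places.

Cells: a = 144, b = 121, c = 119, d = 208.
OR = (144·208)/(121·119) = 29952/14399 = 2.08014
Risk in exposed = 144/265 = 0.54340; risk in unexposed = 119/327 = 0.36391; RR = 1.49320
OR/RR = 2.08014 / 1.49320 = 1.39308
The outcome is not rare, so the OR lies further from 1 than the RR.

1.39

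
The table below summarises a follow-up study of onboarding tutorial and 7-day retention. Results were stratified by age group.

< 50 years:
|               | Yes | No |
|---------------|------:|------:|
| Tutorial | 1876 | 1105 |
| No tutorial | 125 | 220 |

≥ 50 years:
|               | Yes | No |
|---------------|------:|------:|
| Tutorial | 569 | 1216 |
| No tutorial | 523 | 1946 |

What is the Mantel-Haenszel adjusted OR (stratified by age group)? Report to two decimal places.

2.01

OR_MH = Σ(aᵢdᵢ/nᵢ) / Σ(bᵢcᵢ/nᵢ), where nᵢ is the stratum total.
Stratum 1 (< 50 years): n = 3326; a·d/n = 1876·220/3326 = 124.0890; b·c/n = 1105·125/3326 = 41.5289
Stratum 2 (≥ 50 years): n = 4254; a·d/n = 569·1946/4254 = 260.2901; b·c/n = 1216·523/4254 = 149.4988
OR_MH = (124.0890 + 260.2901) / (41.5289 + 149.4988) = 384.3791 / 191.0277 = 2.01216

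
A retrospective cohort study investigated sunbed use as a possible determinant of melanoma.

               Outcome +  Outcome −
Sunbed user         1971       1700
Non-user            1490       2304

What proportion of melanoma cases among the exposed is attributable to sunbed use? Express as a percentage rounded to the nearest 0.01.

Cells: a = 1971, b = 1700, c = 1490, d = 2304.
Risk in exposed = 1971/3671 = 0.53691; risk in unexposed = 1490/3794 = 0.39273.
RR = 0.53691/0.39273 = 1.36714
AR% = (RR − 1)/RR × 100 = (1.36714 − 1)/1.36714 × 100 = 26.8547%

26.85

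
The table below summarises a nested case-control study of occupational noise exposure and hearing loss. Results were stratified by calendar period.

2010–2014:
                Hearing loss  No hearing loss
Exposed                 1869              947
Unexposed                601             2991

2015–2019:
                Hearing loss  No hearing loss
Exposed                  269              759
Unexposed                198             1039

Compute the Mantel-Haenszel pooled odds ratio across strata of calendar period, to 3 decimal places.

6.417

OR_MH = Σ(aᵢdᵢ/nᵢ) / Σ(bᵢcᵢ/nᵢ), where nᵢ is the stratum total.
Stratum 1 (2010–2014): n = 6408; a·d/n = 1869·2991/6408 = 872.3750; b·c/n = 947·601/6408 = 88.8182
Stratum 2 (2015–2019): n = 2265; a·d/n = 269·1039/2265 = 123.3956; b·c/n = 759·198/2265 = 66.3497
OR_MH = (872.3750 + 123.3956) / (88.8182 + 66.3497) = 995.7706 / 155.1679 = 6.41738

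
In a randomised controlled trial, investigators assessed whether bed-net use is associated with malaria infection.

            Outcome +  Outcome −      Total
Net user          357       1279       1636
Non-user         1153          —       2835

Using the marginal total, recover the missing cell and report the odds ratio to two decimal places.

The missing cell is in the unexposed row: 2835 − 1153 = 1682.
So a = 357, b = 1279, c = 1153, d = 1682.
OR = (a·d)/(b·c) = (357 × 1682) / (1279 × 1153) = 600474 / 1474687 = 0.40719

0.41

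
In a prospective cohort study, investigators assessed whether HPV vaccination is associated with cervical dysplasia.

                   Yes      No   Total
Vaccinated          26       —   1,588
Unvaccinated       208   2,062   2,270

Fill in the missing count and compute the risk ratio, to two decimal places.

0.18

The missing cell is in the exposed row: 1588 − 26 = 1562.
So a = 26, b = 1562, c = 208, d = 2062.
RR = [a/(a+b)] / [c/(c+d)] = (26/1588) / (208/2270) = 0.01637/0.09163 = 0.17868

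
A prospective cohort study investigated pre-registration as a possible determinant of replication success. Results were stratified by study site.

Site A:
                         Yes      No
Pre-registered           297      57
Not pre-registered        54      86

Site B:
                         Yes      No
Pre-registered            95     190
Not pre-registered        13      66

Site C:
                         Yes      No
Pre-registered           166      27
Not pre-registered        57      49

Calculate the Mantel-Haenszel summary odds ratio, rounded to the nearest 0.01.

OR_MH = Σ(aᵢdᵢ/nᵢ) / Σ(bᵢcᵢ/nᵢ), where nᵢ is the stratum total.
Stratum 1 (Site A): n = 494; a·d/n = 297·86/494 = 51.7045; b·c/n = 57·54/494 = 6.2308
Stratum 2 (Site B): n = 364; a·d/n = 95·66/364 = 17.2253; b·c/n = 190·13/364 = 6.7857
Stratum 3 (Site C): n = 299; a·d/n = 166·49/299 = 27.2040; b·c/n = 27·57/299 = 5.1472
OR_MH = (51.7045 + 17.2253 + 27.2040) / (6.2308 + 6.7857 + 5.1472) = 96.1337 / 18.1636 = 5.29265

5.29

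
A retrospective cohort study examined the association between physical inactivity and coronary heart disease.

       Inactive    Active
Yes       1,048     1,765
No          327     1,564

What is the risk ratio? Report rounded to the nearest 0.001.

Reading the table with exposure as columns: a = 1048 (Inactive, case), b = 327 (Inactive, non-case), c = 1765 (Active, case), d = 1564.
Risk in exposed = 1048/1375 = 0.76218; risk in unexposed = 1765/3329 = 0.53019.
RR = 0.76218 / 0.53019 = 1.43757
The risk among the exposed is 1.44 times that among the unexposed.

1.438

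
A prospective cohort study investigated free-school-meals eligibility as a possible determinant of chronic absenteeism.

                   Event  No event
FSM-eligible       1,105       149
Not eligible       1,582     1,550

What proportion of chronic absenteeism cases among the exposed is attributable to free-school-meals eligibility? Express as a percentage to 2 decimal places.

42.68

Cells: a = 1105, b = 149, c = 1582, d = 1550.
Risk in exposed = 1105/1254 = 0.88118; risk in unexposed = 1582/3132 = 0.50511.
RR = 0.88118/0.50511 = 1.74454
AR% = (RR − 1)/RR × 100 = (1.74454 − 1)/1.74454 × 100 = 42.6782%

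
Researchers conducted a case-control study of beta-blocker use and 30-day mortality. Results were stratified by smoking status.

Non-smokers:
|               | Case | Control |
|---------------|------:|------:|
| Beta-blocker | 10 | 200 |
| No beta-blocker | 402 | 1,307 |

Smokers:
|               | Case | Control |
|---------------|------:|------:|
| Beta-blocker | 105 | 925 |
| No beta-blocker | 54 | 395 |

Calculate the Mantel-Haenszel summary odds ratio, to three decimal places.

OR_MH = Σ(aᵢdᵢ/nᵢ) / Σ(bᵢcᵢ/nᵢ), where nᵢ is the stratum total.
Stratum 1 (Non-smokers): n = 1919; a·d/n = 10·1307/1919 = 6.8108; b·c/n = 200·402/1919 = 41.8968
Stratum 2 (Smokers): n = 1479; a·d/n = 105·395/1479 = 28.0426; b·c/n = 925·54/1479 = 33.7728
OR_MH = (6.8108 + 28.0426) / (41.8968 + 33.7728) = 34.8534 / 75.6696 = 0.46060

0.461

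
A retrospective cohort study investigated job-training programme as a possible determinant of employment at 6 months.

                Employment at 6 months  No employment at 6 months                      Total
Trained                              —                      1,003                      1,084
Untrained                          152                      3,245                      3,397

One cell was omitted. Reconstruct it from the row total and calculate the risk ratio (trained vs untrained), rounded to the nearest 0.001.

1.670

The missing cell is in the exposed row: 1084 − 1003 = 81.
So a = 81, b = 1003, c = 152, d = 3245.
RR = [a/(a+b)] / [c/(c+d)] = (81/1084) / (152/3397) = 0.07472/0.04475 = 1.66997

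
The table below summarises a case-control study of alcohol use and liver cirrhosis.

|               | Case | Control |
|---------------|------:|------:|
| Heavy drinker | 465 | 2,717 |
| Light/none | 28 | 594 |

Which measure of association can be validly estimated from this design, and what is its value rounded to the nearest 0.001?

3.631

Cells: a = 465, b = 2717, c = 28, d = 594.
This is a case-control study: participants were sampled on outcome status, so risks in the source population cannot be estimated directly — relative risk is not valid here. The odds ratio is the appropriate measure.
OR = (a·d)/(b·c) = (465 × 594) / (2717 × 28) = 276210 / 76076 = 3.63071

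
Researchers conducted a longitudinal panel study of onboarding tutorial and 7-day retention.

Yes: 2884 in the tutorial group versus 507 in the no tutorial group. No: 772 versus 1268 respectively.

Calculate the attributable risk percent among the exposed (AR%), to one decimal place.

63.8

From the description: a = 2884, b = 772, c = 507, d = 1268.
Risk in exposed = 2884/3656 = 0.78884; risk in unexposed = 507/1775 = 0.28563.
RR = 0.78884/0.28563 = 2.76172
AR% = (RR − 1)/RR × 100 = (2.76172 − 1)/2.76172 × 100 = 63.7907%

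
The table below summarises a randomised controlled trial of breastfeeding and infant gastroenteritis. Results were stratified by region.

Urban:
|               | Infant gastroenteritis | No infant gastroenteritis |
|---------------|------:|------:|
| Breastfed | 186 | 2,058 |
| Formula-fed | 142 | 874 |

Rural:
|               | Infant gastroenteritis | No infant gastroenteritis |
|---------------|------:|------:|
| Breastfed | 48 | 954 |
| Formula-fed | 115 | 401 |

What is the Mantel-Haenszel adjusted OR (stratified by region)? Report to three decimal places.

OR_MH = Σ(aᵢdᵢ/nᵢ) / Σ(bᵢcᵢ/nᵢ), where nᵢ is the stratum total.
Stratum 1 (Urban): n = 3260; a·d/n = 186·874/3260 = 49.8663; b·c/n = 2058·142/3260 = 89.6429
Stratum 2 (Rural): n = 1518; a·d/n = 48·401/1518 = 12.6798; b·c/n = 954·115/1518 = 72.2727
OR_MH = (49.8663 + 12.6798) / (89.6429 + 72.2727) = 62.5461 / 161.9157 = 0.38629

0.386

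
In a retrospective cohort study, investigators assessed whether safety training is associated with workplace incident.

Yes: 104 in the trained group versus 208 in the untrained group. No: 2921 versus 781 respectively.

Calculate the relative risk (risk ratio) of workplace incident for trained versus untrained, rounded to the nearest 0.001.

From the description: a = 104, b = 2921, c = 208, d = 781.
Risk in exposed = 104/3025 = 0.03438; risk in unexposed = 208/989 = 0.21031.
RR = 0.03438 / 0.21031 = 0.16347
The risk is 84% lower among the exposed than among the unexposed.

0.163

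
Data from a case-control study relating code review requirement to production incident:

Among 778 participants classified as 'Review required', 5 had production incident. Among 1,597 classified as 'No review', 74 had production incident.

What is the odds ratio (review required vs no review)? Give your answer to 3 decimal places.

From the description: a = 5, b = 773, c = 74, d = 1523.
OR = (a·d)/(b·c) = (5 × 1523) / (773 × 74) = 7615 / 57202 = 0.13312
Exposure is associated with lower odds of production incident (OR = 0.13 < 1).

0.133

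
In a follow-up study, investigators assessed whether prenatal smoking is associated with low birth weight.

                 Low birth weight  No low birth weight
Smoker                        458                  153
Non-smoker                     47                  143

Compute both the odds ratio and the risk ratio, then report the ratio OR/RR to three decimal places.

3.006

Cells: a = 458, b = 153, c = 47, d = 143.
OR = (458·143)/(153·47) = 65494/7191 = 9.10777
Risk in exposed = 458/611 = 0.74959; risk in unexposed = 47/190 = 0.24737; RR = 3.03026
OR/RR = 9.10777 / 3.03026 = 3.00561
The outcome is not rare, so the OR lies further from 1 than the RR.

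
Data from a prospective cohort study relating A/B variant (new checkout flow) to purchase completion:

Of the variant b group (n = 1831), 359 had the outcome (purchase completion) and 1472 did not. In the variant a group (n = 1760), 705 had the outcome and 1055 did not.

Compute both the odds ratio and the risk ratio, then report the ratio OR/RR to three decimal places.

0.746

From the description: a = 359, b = 1472, c = 705, d = 1055.
OR = (359·1055)/(1472·705) = 378745/1037760 = 0.36496
Risk in exposed = 359/1831 = 0.19607; risk in unexposed = 705/1760 = 0.40057; RR = 0.48947
OR/RR = 0.36496 / 0.48947 = 0.74562
The outcome is not rare, so the OR lies further from 1 than the RR.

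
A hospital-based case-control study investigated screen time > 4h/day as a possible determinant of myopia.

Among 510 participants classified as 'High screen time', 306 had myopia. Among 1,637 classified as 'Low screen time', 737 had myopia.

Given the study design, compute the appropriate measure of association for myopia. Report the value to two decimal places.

From the description: a = 306, b = 204, c = 737, d = 900.
This is a hospital-based case-control study: participants were sampled on outcome status, so risks in the source population cannot be estimated directly — relative risk is not valid here. The odds ratio is the appropriate measure.
OR = (a·d)/(b·c) = (306 × 900) / (204 × 737) = 275400 / 150348 = 1.83175

1.83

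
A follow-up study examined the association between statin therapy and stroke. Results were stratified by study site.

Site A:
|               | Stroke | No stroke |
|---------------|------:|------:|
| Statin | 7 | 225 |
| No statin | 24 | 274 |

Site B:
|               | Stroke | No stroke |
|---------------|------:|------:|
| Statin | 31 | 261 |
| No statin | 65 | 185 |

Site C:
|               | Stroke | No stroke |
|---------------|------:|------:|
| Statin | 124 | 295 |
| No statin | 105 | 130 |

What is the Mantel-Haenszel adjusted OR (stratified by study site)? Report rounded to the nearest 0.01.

0.44

OR_MH = Σ(aᵢdᵢ/nᵢ) / Σ(bᵢcᵢ/nᵢ), where nᵢ is the stratum total.
Stratum 1 (Site A): n = 530; a·d/n = 7·274/530 = 3.6189; b·c/n = 225·24/530 = 10.1887
Stratum 2 (Site B): n = 542; a·d/n = 31·185/542 = 10.5812; b·c/n = 261·65/542 = 31.3007
Stratum 3 (Site C): n = 654; a·d/n = 124·130/654 = 24.6483; b·c/n = 295·105/654 = 47.3624
OR_MH = (3.6189 + 10.5812 + 24.6483) / (10.1887 + 31.3007 + 47.3624) = 38.8484 / 88.8518 = 0.43723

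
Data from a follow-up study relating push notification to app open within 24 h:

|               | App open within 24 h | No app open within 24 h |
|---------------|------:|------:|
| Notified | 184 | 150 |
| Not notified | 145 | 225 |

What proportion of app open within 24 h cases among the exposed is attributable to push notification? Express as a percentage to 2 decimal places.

28.86

Cells: a = 184, b = 150, c = 145, d = 225.
Risk in exposed = 184/334 = 0.55090; risk in unexposed = 145/370 = 0.39189.
RR = 0.55090/0.39189 = 1.40574
AR% = (RR − 1)/RR × 100 = (1.40574 − 1)/1.40574 × 100 = 28.8631%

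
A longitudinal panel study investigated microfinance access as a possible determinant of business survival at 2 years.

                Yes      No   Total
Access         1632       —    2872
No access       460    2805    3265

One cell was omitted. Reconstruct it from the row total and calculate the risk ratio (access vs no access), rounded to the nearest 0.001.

4.033

The missing cell is in the exposed row: 2872 − 1632 = 1240.
So a = 1632, b = 1240, c = 460, d = 2805.
RR = [a/(a+b)] / [c/(c+d)] = (1632/2872) / (460/3265) = 0.56825/0.14089 = 4.03331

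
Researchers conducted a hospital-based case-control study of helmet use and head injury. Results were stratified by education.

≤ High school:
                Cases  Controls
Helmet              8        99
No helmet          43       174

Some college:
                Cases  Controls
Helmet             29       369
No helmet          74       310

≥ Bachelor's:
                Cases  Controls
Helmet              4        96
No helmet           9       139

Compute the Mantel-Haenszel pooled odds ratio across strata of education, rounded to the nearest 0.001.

OR_MH = Σ(aᵢdᵢ/nᵢ) / Σ(bᵢcᵢ/nᵢ), where nᵢ is the stratum total.
Stratum 1 (≤ High school): n = 324; a·d/n = 8·174/324 = 4.2963; b·c/n = 99·43/324 = 13.1389
Stratum 2 (Some college): n = 782; a·d/n = 29·310/782 = 11.4962; b·c/n = 369·74/782 = 34.9182
Stratum 3 (≥ Bachelor's): n = 248; a·d/n = 4·139/248 = 2.2419; b·c/n = 96·9/248 = 3.4839
OR_MH = (4.2963 + 11.4962 + 2.2419) / (13.1389 + 34.9182 + 3.4839) = 18.0344 / 51.5409 = 0.34990

0.350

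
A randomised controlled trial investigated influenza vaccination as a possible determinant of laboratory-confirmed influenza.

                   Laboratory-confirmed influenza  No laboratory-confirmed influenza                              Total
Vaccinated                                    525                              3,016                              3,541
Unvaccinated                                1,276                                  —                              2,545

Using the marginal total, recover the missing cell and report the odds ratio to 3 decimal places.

The missing cell is in the unexposed row: 2545 − 1276 = 1269.
So a = 525, b = 3016, c = 1276, d = 1269.
OR = (a·d)/(b·c) = (525 × 1269) / (3016 × 1276) = 666225 / 3848416 = 0.17312

0.173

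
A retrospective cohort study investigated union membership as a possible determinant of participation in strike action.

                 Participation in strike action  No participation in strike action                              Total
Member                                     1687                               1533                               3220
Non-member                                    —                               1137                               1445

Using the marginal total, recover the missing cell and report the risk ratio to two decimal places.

2.46

The missing cell is in the unexposed row: 1445 − 1137 = 308.
So a = 1687, b = 1533, c = 308, d = 1137.
RR = [a/(a+b)] / [c/(c+d)] = (1687/3220) / (308/1445) = 0.52391/0.21315 = 2.45797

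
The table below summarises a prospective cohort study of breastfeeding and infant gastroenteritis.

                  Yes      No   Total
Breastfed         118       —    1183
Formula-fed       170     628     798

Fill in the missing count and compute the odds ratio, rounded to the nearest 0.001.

0.409

The missing cell is in the exposed row: 1183 − 118 = 1065.
So a = 118, b = 1065, c = 170, d = 628.
OR = (a·d)/(b·c) = (118 × 628) / (1065 × 170) = 74104 / 181050 = 0.40930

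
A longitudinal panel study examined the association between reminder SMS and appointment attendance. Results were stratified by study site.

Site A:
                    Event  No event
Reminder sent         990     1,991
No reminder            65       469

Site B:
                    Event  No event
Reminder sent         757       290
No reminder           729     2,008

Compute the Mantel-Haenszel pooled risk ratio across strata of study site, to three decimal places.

2.718

RR_MH = Σ(aᵢ·n₀ᵢ/nᵢ) / Σ(cᵢ·n₁ᵢ/nᵢ), with n₁ᵢ = aᵢ+bᵢ (exposed), n₀ᵢ = cᵢ+dᵢ (unexposed), nᵢ = n₁ᵢ+n₀ᵢ.
Stratum 1 (Site A): n₁ = 2981, n₀ = 534, n = 3515; a·n₀/n = 990·534/3515 = 150.4011; c·n₁/n = 65·2981/3515 = 55.1252
Stratum 2 (Site B): n₁ = 1047, n₀ = 2737, n = 3784; a·n₀/n = 757·2737/3784 = 547.5447; c·n₁/n = 729·1047/3784 = 201.7080
RR_MH = (150.4011 + 547.5447) / (55.1252 + 201.7080) = 697.9458 / 256.8332 = 2.71751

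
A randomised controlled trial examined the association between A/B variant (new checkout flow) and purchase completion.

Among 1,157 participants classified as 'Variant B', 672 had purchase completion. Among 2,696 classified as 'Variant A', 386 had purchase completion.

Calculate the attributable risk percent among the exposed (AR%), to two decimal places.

75.35

From the description: a = 672, b = 485, c = 386, d = 2310.
Risk in exposed = 672/1157 = 0.58081; risk in unexposed = 386/2696 = 0.14318.
RR = 0.58081/0.14318 = 4.05666
AR% = (RR − 1)/RR × 100 = (4.05666 − 1)/4.05666 × 100 = 75.3492%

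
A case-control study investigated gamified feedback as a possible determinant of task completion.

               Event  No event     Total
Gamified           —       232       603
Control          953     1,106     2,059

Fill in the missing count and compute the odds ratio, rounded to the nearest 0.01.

1.86

The missing cell is in the exposed row: 603 − 232 = 371.
So a = 371, b = 232, c = 953, d = 1106.
OR = (a·d)/(b·c) = (371 × 1106) / (232 × 953) = 410326 / 221096 = 1.85587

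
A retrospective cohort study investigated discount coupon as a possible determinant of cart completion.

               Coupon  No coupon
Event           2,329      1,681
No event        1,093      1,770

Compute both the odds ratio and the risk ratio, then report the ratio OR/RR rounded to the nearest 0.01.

1.61

Reading the table with exposure as columns: a = 2329 (Coupon, case), b = 1093 (Coupon, non-case), c = 1681 (No coupon, case), d = 1770.
OR = (2329·1770)/(1093·1681) = 4122330/1837333 = 2.24365
Risk in exposed = 2329/3422 = 0.68060; risk in unexposed = 1681/3451 = 0.48711; RR = 1.39723
OR/RR = 2.24365 / 1.39723 = 1.60579
The outcome is not rare, so the OR lies further from 1 than the RR.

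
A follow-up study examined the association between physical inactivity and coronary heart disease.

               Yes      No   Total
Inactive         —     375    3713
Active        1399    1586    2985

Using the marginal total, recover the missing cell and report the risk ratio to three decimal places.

The missing cell is in the exposed row: 3713 − 375 = 3338.
So a = 3338, b = 375, c = 1399, d = 1586.
RR = [a/(a+b)] / [c/(c+d)] = (3338/3713) / (1399/2985) = 0.89900/0.46868 = 1.91817

1.918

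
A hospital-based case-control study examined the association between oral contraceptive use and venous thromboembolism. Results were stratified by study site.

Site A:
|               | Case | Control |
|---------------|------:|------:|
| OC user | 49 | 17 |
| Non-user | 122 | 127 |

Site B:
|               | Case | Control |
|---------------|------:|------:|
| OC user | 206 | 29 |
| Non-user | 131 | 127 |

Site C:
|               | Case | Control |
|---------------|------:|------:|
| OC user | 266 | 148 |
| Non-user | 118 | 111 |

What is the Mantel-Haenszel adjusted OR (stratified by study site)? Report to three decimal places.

OR_MH = Σ(aᵢdᵢ/nᵢ) / Σ(bᵢcᵢ/nᵢ), where nᵢ is the stratum total.
Stratum 1 (Site A): n = 315; a·d/n = 49·127/315 = 19.7556; b·c/n = 17·122/315 = 6.5841
Stratum 2 (Site B): n = 493; a·d/n = 206·127/493 = 53.0669; b·c/n = 29·131/493 = 7.7059
Stratum 3 (Site C): n = 643; a·d/n = 266·111/643 = 45.9191; b·c/n = 148·118/643 = 27.1602
OR_MH = (19.7556 + 53.0669 + 45.9191) / (6.5841 + 7.7059 + 27.1602) = 118.7416 / 41.4502 = 2.86468

2.865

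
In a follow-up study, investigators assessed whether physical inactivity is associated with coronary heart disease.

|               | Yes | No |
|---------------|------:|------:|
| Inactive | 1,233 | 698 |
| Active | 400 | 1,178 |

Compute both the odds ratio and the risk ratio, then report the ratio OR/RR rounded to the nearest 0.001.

2.065

Cells: a = 1233, b = 698, c = 400, d = 1178.
OR = (1233·1178)/(698·400) = 1452474/279200 = 5.20227
Risk in exposed = 1233/1931 = 0.63853; risk in unexposed = 400/1578 = 0.25349; RR = 2.51900
OR/RR = 5.20227 / 2.51900 = 2.06521
The outcome is not rare, so the OR lies further from 1 than the RR.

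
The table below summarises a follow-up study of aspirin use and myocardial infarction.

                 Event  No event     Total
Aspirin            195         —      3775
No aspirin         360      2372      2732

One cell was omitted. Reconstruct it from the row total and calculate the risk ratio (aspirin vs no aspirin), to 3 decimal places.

The missing cell is in the exposed row: 3775 − 195 = 3580.
So a = 195, b = 3580, c = 360, d = 2372.
RR = [a/(a+b)] / [c/(c+d)] = (195/3775) / (360/2732) = 0.05166/0.13177 = 0.39201

0.392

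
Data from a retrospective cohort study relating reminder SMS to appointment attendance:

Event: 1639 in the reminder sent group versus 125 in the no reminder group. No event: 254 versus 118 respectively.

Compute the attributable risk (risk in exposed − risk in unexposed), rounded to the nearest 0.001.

From the description: a = 1639, b = 254, c = 125, d = 118.
Risk in exposed = 1639/1893 = 0.865821; risk in unexposed = 125/243 = 0.514403.
Risk difference = 0.865821 − 0.514403 = 0.351418

0.351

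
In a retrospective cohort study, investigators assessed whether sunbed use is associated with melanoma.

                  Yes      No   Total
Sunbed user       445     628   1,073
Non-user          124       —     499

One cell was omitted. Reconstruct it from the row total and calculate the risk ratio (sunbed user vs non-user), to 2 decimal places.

1.67

The missing cell is in the unexposed row: 499 − 124 = 375.
So a = 445, b = 628, c = 124, d = 375.
RR = [a/(a+b)] / [c/(c+d)] = (445/1073) / (124/499) = 0.41473/0.24850 = 1.66893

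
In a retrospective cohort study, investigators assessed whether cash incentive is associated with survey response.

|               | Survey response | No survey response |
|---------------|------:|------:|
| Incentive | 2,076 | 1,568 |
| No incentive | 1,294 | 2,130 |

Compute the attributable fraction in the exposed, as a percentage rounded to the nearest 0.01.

33.66

Cells: a = 2076, b = 1568, c = 1294, d = 2130.
Risk in exposed = 2076/3644 = 0.56970; risk in unexposed = 1294/3424 = 0.37792.
RR = 0.56970/0.37792 = 1.50747
AR% = (RR − 1)/RR × 100 = (1.50747 − 1)/1.50747 × 100 = 33.6637%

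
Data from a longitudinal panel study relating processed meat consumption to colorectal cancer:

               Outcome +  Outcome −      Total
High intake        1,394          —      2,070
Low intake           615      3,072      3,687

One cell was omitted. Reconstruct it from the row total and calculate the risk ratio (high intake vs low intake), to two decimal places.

4.04

The missing cell is in the exposed row: 2070 − 1394 = 676.
So a = 1394, b = 676, c = 615, d = 3072.
RR = [a/(a+b)] / [c/(c+d)] = (1394/2070) / (615/3687) = 0.67343/0.16680 = 4.03729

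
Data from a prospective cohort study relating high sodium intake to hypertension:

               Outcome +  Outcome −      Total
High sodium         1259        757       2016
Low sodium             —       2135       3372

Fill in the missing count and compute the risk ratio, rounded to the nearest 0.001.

The missing cell is in the unexposed row: 3372 − 2135 = 1237.
So a = 1259, b = 757, c = 1237, d = 2135.
RR = [a/(a+b)] / [c/(c+d)] = (1259/2016) / (1237/3372) = 0.62450/0.36684 = 1.70237

1.702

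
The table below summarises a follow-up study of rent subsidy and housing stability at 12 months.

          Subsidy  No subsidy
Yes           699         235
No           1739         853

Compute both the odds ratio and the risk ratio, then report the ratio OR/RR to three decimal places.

Reading the table with exposure as columns: a = 699 (Subsidy, case), b = 1739 (Subsidy, non-case), c = 235 (No subsidy, case), d = 853.
OR = (699·853)/(1739·235) = 596247/408665 = 1.45901
Risk in exposed = 699/2438 = 0.28671; risk in unexposed = 235/1088 = 0.21599; RR = 1.32741
OR/RR = 1.45901 / 1.32741 = 1.09914
The outcome is not rare, so the OR lies further from 1 than the RR.

1.099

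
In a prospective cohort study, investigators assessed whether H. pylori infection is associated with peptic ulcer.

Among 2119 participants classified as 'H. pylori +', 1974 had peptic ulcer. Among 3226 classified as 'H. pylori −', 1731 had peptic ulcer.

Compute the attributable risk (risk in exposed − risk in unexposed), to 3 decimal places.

0.395

From the description: a = 1974, b = 145, c = 1731, d = 1495.
Risk in exposed = 1974/2119 = 0.931571; risk in unexposed = 1731/3226 = 0.536578.
Risk difference = 0.931571 − 0.536578 = 0.394994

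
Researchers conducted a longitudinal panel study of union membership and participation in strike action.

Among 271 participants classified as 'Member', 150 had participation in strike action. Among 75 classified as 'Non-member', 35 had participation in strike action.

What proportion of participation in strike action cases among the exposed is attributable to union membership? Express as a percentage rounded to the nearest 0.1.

From the description: a = 150, b = 121, c = 35, d = 40.
Risk in exposed = 150/271 = 0.55351; risk in unexposed = 35/75 = 0.46667.
RR = 0.55351/0.46667 = 1.18608
AR% = (RR − 1)/RR × 100 = (1.18608 − 1)/1.18608 × 100 = 15.6889%

15.7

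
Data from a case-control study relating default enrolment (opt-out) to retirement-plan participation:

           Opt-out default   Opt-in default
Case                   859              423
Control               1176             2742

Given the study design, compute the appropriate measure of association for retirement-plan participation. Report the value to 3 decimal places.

Reading the table with exposure as columns: a = 859 (Opt-out default, case), b = 1176 (Opt-out default, non-case), c = 423 (Opt-in default, case), d = 2742.
This is a case-control study: participants were sampled on outcome status, so risks in the source population cannot be estimated directly — relative risk is not valid here. The odds ratio is the appropriate measure.
OR = (a·d)/(b·c) = (859 × 2742) / (1176 × 423) = 2355378 / 497448 = 4.73492

4.735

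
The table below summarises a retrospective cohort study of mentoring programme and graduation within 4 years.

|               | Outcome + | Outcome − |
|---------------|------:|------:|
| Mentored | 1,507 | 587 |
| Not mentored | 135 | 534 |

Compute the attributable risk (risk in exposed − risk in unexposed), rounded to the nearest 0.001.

0.518

Cells: a = 1507, b = 587, c = 135, d = 534.
Risk in exposed = 1507/2094 = 0.719675; risk in unexposed = 135/669 = 0.201794.
Risk difference = 0.719675 − 0.201794 = 0.517882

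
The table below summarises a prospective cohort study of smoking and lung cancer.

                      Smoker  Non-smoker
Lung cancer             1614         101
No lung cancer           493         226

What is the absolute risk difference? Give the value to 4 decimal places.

0.4571

Reading the table with exposure as columns: a = 1614 (Smoker, case), b = 493 (Smoker, non-case), c = 101 (Non-smoker, case), d = 226.
Risk in exposed = 1614/2107 = 0.766018; risk in unexposed = 101/327 = 0.308869.
Risk difference = 0.766018 − 0.308869 = 0.457150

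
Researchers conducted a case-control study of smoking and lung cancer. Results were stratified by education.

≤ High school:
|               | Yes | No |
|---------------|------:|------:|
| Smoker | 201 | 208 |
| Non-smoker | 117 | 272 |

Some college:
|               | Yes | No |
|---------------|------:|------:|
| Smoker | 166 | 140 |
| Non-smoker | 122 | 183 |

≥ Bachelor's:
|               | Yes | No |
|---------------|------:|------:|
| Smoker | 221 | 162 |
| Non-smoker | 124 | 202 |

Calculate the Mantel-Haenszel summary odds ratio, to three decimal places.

OR_MH = Σ(aᵢdᵢ/nᵢ) / Σ(bᵢcᵢ/nᵢ), where nᵢ is the stratum total.
Stratum 1 (≤ High school): n = 798; a·d/n = 201·272/798 = 68.5113; b·c/n = 208·117/798 = 30.4962
Stratum 2 (Some college): n = 611; a·d/n = 166·183/611 = 49.7185; b·c/n = 140·122/611 = 27.9542
Stratum 3 (≥ Bachelor's): n = 709; a·d/n = 221·202/709 = 62.9647; b·c/n = 162·124/709 = 28.3329
OR_MH = (68.5113 + 49.7185 + 62.9647) / (30.4962 + 27.9542 + 28.3329) = 181.1945 / 86.7833 = 2.08790

2.088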